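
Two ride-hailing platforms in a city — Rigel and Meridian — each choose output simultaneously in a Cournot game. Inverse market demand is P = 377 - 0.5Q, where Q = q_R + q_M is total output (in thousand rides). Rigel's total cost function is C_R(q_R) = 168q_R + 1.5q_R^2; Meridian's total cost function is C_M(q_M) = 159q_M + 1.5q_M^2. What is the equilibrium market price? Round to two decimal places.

329.56

Rigel's profit: π_R = (377 - 0.5Q)q_R - (168q_R + (3/2)q_R²). Setting ∂π_R/∂q_R = 0: 209 - 4q_R - (1/2)(q_M) = 0.
Meridian's profit: π_M = (377 - 0.5Q)q_M - (159q_M + (3/2)q_M²). Setting ∂π_M/∂q_M = 0: 218 - 4q_M - (1/2)(q_R) = 0.
So q_R = (209 - (1/2)q_M)/4 and q_M = (218 - (1/2)q_R)/4.
Solving the pair: q_R = 46.1587, q_M = 48.7302.
Total output Q = 854/9, so price P = 377 - (1/2)·(854/9) = 329.5556.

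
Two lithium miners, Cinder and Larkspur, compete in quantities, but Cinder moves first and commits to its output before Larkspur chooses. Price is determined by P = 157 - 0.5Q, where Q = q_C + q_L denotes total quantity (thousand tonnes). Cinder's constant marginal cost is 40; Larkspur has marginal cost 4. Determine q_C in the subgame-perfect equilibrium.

81

The follower Larkspur best-responds to any q_C: π_L = (157 - 0.5Q)q_L - 4q_L.
Setting the follower's marginal profit to zero, 153 - (1/2)q_C - q_L = 0, i.e. q_L = (153 - (1/2)q_C).
The leader anticipates this reaction. Substituting into P = 157 - 0.5Q gives P = 161/2 - (1/4)q_C, so π_C = (161/2 - (1/4)q_C)q_C - 40q_C.
The leader's first-order condition 81/2 - (1/2)q_C = 0 yields q_C = 81.
Then q_L = (153 - (1/2)·81) = 225/2.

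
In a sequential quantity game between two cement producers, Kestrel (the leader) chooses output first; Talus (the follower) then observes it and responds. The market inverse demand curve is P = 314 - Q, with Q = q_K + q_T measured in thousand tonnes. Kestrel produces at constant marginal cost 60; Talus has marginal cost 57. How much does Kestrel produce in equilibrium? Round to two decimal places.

The follower Talus best-responds to any q_K: π_T = (314 - Q)q_T - 57q_T.
Follower FOC: 257 - q_K - 2q_T = 0, so q_T(q_K) = (257 - q_K)/2.
Kestrel substitutes q_T(q_K) into its own profit: π_K = q_K(314 - q_K - (257 - q_K)/2) - 60q_K = (371/2 - (1/2)q_K)q_K - 60q_K.
The leader's first-order condition 251/2 - q_K = 0 yields q_K = 251/2.
Then q_T = (257 - 251/2)/2 = 263/4.

125.50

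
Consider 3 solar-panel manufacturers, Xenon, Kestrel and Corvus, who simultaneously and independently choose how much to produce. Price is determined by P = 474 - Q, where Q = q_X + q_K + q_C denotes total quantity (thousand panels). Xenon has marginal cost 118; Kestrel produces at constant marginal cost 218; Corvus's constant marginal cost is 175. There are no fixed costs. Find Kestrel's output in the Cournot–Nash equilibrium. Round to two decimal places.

Xenon's profit: π_X = (474 - Q)q_X - (118q_X). Setting ∂π_X/∂q_X = 0: 356 - 2q_X - (q_K + q_C) = 0.
Kestrel's first-order condition: 256 - 2q_K - (q_X + q_C) = 0.
Corvus's profit: π_C = (474 - Q)q_C - (175q_C). Setting ∂π_C/∂q_C = 0: 299 - 2q_C - (q_X + q_K) = 0.
Summing all 3 equations gives 911 − 4Q = 0, hence Q = 911/4.
Back-substituting: q_X = (356 − 911/4) = 513/4, q_K = (256 − 911/4) = 113/4, q_C = (299 − 911/4) = 285/4.

28.25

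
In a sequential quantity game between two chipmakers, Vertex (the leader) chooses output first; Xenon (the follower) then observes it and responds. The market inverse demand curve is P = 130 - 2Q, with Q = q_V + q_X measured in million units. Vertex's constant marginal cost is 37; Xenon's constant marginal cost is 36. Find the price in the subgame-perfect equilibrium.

60

Solve by backward induction. Given q_V, the follower Xenon maximises π_X = (130 - 2q_V - 2q_X)q_X - 36q_X.
Setting the follower's marginal profit to zero, 94 - 2q_V - 4q_X = 0, i.e. q_X = (94 - 2q_V)/4.
The leader anticipates this reaction. Substituting into P = 130 - 2Q gives P = 83 - q_V, so π_V = (83 - q_V)q_V - 37q_V.
Leader FOC: 46 - 2q_V = 0, so q_V = 23.
Then q_X = (94 - 2·23)/4 = 12.
Total output Q = 35, so price P = 130 - 2·35 = 60.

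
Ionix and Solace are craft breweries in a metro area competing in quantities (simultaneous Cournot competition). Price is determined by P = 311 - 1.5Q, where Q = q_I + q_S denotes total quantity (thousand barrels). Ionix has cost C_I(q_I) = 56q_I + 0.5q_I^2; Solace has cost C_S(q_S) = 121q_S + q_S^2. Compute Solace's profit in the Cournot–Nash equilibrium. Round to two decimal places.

Ionix's profit: π_I = (311 - 1.5Q)q_I - (56q_I + (1/2)q_I²). Setting ∂π_I/∂q_I = 0: 255 - 4q_I - (3/2)(q_S) = 0.
Solace's profit: π_S = (311 - 1.5Q)q_S - (121q_S + q_S²). Setting ∂π_S/∂q_S = 0: 190 - 5q_S - (3/2)(q_I) = 0.
Rearranging gives the reaction functions q_I = (255 - (3/2)q_S)/4 and q_S = (190 - (3/2)q_I)/5.
Substituting one into the other gives q_I = 55.7746 and q_S = 1510/71.
Price P = 311 - (3/2)·77.0423 = 195.4366.
Solace's profit: 195.4366·(1510/71) - 121·(1510/71) - (1510/71)² = 1130.7776.

1130.78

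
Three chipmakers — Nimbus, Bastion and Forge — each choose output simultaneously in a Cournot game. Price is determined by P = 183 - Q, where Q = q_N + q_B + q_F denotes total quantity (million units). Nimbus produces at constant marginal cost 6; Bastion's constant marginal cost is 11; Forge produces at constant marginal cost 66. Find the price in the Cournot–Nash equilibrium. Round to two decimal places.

Nimbus's profit: π_N = (183 - Q)q_N - (6q_N). Setting ∂π_N/∂q_N = 0: 177 - 2q_N - (q_B + q_F) = 0.
Bastion's first-order condition: 172 - 2q_B - (q_N + q_F) = 0.
Forge's profit: π_F = (183 - Q)q_F - (66q_F). Setting ∂π_F/∂q_F = 0: 117 - 2q_F - (q_N + q_B) = 0.
Summing all 3 equations gives 466 − 4Q = 0, hence Q = 233/2.
Back-substituting: q_N = (177 − 233/2) = 121/2, q_B = (172 − 233/2) = 111/2, q_F = (117 − 233/2) = 1/2.
Total output Q = 233/2, so price P = 183 - 233/2 = 133/2.

66.50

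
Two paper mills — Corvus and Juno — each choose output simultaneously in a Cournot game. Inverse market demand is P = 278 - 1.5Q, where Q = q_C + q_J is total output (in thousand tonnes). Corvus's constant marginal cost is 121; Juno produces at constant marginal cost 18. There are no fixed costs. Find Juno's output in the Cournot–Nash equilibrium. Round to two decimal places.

Corvus's profit: π_C = (278 - 1.5Q)q_C - (121q_C). Setting ∂π_C/∂q_C = 0: 157 - 3q_C - (3/2)(q_J) = 0.
Juno's first-order condition: 260 - 3q_J - (3/2)(q_C) = 0.
So q_C = (157 - (3/2)q_J)/3 and q_J = (260 - (3/2)q_C)/3.
Substituting one into the other gives q_C = 12 and q_J = 242/3.

80.67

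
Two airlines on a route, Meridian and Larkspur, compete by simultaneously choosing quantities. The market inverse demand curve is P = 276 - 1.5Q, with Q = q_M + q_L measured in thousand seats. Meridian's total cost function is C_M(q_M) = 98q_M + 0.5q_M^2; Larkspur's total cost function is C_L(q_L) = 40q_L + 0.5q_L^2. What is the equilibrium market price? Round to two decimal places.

163.09

Meridian's profit: π_M = (276 - 1.5Q)q_M - (98q_M + (1/2)q_M²). Setting ∂π_M/∂q_M = 0: 178 - 4q_M - (3/2)(q_L) = 0.
Larkspur's profit: π_L = (276 - 1.5Q)q_L - (40q_L + (1/2)q_L²). Setting ∂π_L/∂q_L = 0: 236 - 4q_L - (3/2)(q_M) = 0.
So q_M = (178 - (3/2)q_L)/4 and q_L = (236 - (3/2)q_M)/4.
Substituting one into the other gives q_M = 1432/55 and q_L = 49.2364.
Total output Q = 828/11, so price P = 276 - (3/2)·(828/11) = 1794/11.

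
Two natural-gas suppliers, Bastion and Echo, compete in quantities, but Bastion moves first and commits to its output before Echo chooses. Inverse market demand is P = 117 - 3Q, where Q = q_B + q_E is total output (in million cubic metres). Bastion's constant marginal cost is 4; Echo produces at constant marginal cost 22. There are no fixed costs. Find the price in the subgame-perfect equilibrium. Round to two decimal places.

36.75

Solve by backward induction. Given q_B, the follower Echo maximises π_E = (117 - 3q_B - 3q_E)q_E - 22q_E.
Follower FOC: 95 - 3q_B - 6q_E = 0, so q_E(q_B) = (95 - 3q_B)/6.
The leader anticipates this reaction. Substituting into P = 117 - 3Q gives P = 139/2 - (3/2)q_B, so π_B = (139/2 - (3/2)q_B)q_B - 4q_B.
Maximising: ∂π_B/∂q_B = 131/2 - 3q_B = 0, giving q_B = 131/6.
Then q_E = (95 - 3·(131/6))/6 = 59/12.
Total output Q = 107/4, so price P = 117 - 3·(107/4) = 147/4.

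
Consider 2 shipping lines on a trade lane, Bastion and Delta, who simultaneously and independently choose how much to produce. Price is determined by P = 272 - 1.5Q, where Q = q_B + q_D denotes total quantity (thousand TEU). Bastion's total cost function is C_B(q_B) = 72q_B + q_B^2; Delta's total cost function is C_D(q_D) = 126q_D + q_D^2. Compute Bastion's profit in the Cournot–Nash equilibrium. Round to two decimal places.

Bastion's profit: π_B = (272 - 1.5Q)q_B - (72q_B + q_B²). Setting ∂π_B/∂q_B = 0: 200 - 5q_B - (3/2)(q_D) = 0.
Delta's profit: π_D = (272 - 1.5Q)q_D - (126q_D + q_D²). Setting ∂π_D/∂q_D = 0: 146 - 5q_D - (3/2)(q_B) = 0.
Best responses: q_B = (200 - (3/2)q_D)/5, q_D = (146 - (3/2)q_B)/5.
Substituting one into the other gives q_B = 34.3297 and q_D = 1720/91.
Price P = 272 - (3/2)·(692/13) = 192.1538.
Bastion's profit: 192.1538·34.3297 - 72·34.3297 - 34.3297² = 2946.3157.

2946.32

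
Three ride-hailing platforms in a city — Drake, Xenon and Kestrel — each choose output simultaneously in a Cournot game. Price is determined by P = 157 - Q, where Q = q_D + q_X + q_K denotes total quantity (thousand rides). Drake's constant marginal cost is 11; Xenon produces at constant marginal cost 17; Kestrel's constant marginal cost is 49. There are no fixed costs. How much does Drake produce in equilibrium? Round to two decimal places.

47.50

Drake's profit: π_D = (157 - Q)q_D - (11q_D). Setting ∂π_D/∂q_D = 0: 146 - 2q_D - (q_X + q_K) = 0.
Xenon's first-order condition: 140 - 2q_X - (q_D + q_K) = 0.
Kestrel's profit: π_K = (157 - Q)q_K - (49q_K). Setting ∂π_K/∂q_K = 0: 108 - 2q_K - (q_D + q_X) = 0.
Adding the 3 first-order conditions: 394 − 4Q = 0, so Q = 197/2.
Back-substituting: q_D = (146 − 197/2) = 95/2, q_X = (140 − 197/2) = 83/2, q_K = (108 − 197/2) = 19/2.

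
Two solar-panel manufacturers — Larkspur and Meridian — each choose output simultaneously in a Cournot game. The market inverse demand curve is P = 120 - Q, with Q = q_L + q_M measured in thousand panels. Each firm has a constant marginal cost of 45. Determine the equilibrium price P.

70

Each firm earns π_i = (120 - Q)q_i - 45q_i.
Setting ∂π_i/∂q_i = 0 with rivals' quantities fixed: 75 - 2q_i - q_j = 0.
With identical firms every q_j equals q_i, so q_j = q_i and 75 = 3q_i, giving q_i = 25.
Total output Q = 50, so price P = 120 - 50 = 70.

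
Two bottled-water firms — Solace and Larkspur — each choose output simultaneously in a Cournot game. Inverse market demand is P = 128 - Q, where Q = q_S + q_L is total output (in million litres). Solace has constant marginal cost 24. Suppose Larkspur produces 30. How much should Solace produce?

With the rival's output fixed at 30, Solace's profit is π_S = (128 - 30 - q_S)q_S - (24q_S) = (98 - q_S)q_S - (24q_S).
∂π_S/∂q_S = 74 - 2q_S = 0, so q_S = 37.

37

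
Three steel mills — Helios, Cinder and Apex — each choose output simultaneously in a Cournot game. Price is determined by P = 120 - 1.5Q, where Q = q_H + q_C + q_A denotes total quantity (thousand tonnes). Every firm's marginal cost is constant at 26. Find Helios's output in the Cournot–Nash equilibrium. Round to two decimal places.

Each firm earns π_i = (120 - 1.5Q)q_i - 26q_i.
First-order condition (treating rivals' output as given): 94 - 3q_i - (3/2)·Σ_{j≠i} q_j = 0.
By symmetry each firm produces the same amount; substituting Σ_{j≠i} q_j = 2q_i yields q_i = 94/6 = 47/3.

15.67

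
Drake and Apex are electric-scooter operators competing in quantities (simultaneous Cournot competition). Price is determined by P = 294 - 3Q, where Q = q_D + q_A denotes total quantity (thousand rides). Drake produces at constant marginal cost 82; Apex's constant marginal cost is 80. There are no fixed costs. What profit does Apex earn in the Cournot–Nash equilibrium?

Drake's profit: π_D = (294 - 3Q)q_D - (82q_D). Setting ∂π_D/∂q_D = 0: 212 - 6q_D - 3(q_A) = 0.
Apex's profit: π_A = (294 - 3Q)q_A - (80q_A). Setting ∂π_A/∂q_A = 0: 214 - 6q_A - 3(q_D) = 0.
So q_D = (212 - 3q_A)/6 and q_A = (214 - 3q_D)/6.
Solving the pair: q_D = 70/3, q_A = 24.
Price P = 294 - 3·(142/3) = 152.
Apex's profit: (152 - 80)·24 = 1728.

1728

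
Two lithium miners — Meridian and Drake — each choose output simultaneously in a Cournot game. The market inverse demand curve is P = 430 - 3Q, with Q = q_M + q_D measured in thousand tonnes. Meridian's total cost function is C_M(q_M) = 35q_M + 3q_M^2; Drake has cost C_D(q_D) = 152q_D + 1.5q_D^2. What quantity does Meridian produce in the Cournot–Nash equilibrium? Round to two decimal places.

27.48

Meridian's profit: π_M = (430 - 3Q)q_M - (35q_M + 3q_M²). Setting ∂π_M/∂q_M = 0: 395 - 12q_M - 3(q_D) = 0.
Drake's first-order condition: 278 - 9q_D - 3(q_M) = 0.
Rearranging gives the reaction functions q_M = (395 - 3q_D)/12 and q_D = (278 - 3q_M)/9.
Solving the pair: q_M = 907/33, q_D = 239/11.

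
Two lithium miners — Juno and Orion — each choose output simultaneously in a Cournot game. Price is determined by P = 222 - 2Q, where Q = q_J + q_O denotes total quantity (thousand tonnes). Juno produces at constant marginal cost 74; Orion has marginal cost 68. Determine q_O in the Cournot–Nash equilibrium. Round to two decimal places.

26.67

Juno's profit: π_J = (222 - 2Q)q_J - (74q_J). Setting ∂π_J/∂q_J = 0: 148 - 4q_J - 2(q_O) = 0.
Orion's first-order condition: 154 - 4q_O - 2(q_J) = 0.
So q_J = (148 - 2q_O)/4 and q_O = (154 - 2q_J)/4.
Substituting one into the other gives q_J = 71/3 and q_O = 80/3.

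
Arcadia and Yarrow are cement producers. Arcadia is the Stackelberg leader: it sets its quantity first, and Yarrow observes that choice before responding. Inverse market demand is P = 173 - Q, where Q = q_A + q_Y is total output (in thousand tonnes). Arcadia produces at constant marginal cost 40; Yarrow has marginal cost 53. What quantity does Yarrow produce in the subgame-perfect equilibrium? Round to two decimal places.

23.50

The follower Yarrow best-responds to any q_A: π_Y = (173 - Q)q_Y - 53q_Y.
∂π_Y/∂q_Y = 120 - q_A - 2q_Y = 0 gives the reaction function q_Y = (120 - q_A)/2.
The leader anticipates this reaction. Substituting into P = 173 - Q gives P = 113 - (1/2)q_A, so π_A = (113 - (1/2)q_A)q_A - 40q_A.
Maximising: ∂π_A/∂q_A = 73 - q_A = 0, giving q_A = 73.
Then q_Y = (120 - 73)/2 = 47/2.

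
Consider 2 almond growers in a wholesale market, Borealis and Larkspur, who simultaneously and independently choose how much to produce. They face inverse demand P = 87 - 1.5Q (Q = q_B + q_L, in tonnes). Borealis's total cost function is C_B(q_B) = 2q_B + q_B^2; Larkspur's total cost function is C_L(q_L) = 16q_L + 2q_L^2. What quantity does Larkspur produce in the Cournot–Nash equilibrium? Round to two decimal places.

6.95

Borealis's profit: π_B = (87 - 1.5Q)q_B - (2q_B + q_B²). Setting ∂π_B/∂q_B = 0: 85 - 5q_B - (3/2)(q_L) = 0.
Larkspur's profit: π_L = (87 - 1.5Q)q_L - (16q_L + 2q_L²). Setting ∂π_L/∂q_L = 0: 71 - 7q_L - (3/2)(q_B) = 0.
So q_B = (85 - (3/2)q_L)/5 and q_L = (71 - (3/2)q_B)/7.
Substituting one into the other gives q_B = 1954/131 and q_L = 910/131.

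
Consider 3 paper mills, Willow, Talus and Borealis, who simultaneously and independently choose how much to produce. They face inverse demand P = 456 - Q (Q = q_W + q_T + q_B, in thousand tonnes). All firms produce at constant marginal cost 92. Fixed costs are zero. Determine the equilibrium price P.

183

Each firm earns π_i = (456 - Q)q_i - 92q_i.
First-order condition (treating rivals' output as given): 364 - 2q_i - Σ_{j≠i} q_j = 0.
By symmetry each firm produces the same amount; substituting Σ_{j≠i} q_j = 2q_i yields q_i = 364/4 = 91.
Total output Q = 273, so price P = 456 - 273 = 183.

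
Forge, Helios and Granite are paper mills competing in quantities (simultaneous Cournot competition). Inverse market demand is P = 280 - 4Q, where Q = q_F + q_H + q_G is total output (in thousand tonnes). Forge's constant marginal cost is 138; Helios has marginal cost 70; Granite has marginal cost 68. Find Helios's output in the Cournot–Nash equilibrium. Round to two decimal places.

17.25

Forge's profit: π_F = (280 - 4Q)q_F - (138q_F). Setting ∂π_F/∂q_F = 0: 142 - 8q_F - 4(q_H + q_G) = 0.
Helios's profit: π_H = (280 - 4Q)q_H - (70q_H). Setting ∂π_H/∂q_H = 0: 210 - 8q_H - 4(q_F + q_G) = 0.
Granite's first-order condition: 212 - 8q_G - 4(q_F + q_H) = 0.
Adding the 3 conditions: 564 − 8Q − 8Q = 0, i.e. Q = 141/4.
Back-substituting: q_F = (142 − 141)/4 = 1/4, q_H = (210 − 141)/4 = 69/4, q_G = (212 − 141)/4 = 71/4.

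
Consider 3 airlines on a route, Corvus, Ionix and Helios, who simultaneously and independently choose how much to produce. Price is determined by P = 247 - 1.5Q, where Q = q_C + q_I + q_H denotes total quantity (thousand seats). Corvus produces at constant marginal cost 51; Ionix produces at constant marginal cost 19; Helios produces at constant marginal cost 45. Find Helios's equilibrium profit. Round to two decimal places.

Corvus's profit: π_C = (247 - 1.5Q)q_C - (51q_C). Setting ∂π_C/∂q_C = 0: 196 - 3q_C - (3/2)(q_I + q_H) = 0.
Ionix's first-order condition: 228 - 3q_I - (3/2)(q_C + q_H) = 0.
Helios's profit: π_H = (247 - 1.5Q)q_H - (45q_H). Setting ∂π_H/∂q_H = 0: 202 - 3q_H - (3/2)(q_C + q_I) = 0.
Adding the 3 first-order conditions: 626 − 6Q = 0, so Q = 313/3.
Back-substituting: q_C = (196 − 313/2)/(3/2) = 79/3, q_I = (228 − 313/2)/(3/2) = 143/3, q_H = (202 − 313/2)/(3/2) = 91/3.
Price P = 247 - (3/2)·(313/3) = 181/2.
Helios's profit: (181/2 - 45)·(91/3) = 1380.1667.

1380.17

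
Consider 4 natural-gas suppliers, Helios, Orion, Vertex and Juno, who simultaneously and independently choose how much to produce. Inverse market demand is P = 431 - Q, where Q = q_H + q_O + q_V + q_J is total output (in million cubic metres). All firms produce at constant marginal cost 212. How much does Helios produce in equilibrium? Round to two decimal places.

Each firm earns π_i = (431 - Q)q_i - 212q_i.
Setting ∂π_i/∂q_i = 0 with rivals' quantities fixed: 219 - 2q_i - Σ_{j≠i} q_j = 0.
With identical firms every q_j equals q_i, so Σ_{j≠i} q_j = 3q_i and 219 = 5q_i, giving q_i = 219/5.

43.80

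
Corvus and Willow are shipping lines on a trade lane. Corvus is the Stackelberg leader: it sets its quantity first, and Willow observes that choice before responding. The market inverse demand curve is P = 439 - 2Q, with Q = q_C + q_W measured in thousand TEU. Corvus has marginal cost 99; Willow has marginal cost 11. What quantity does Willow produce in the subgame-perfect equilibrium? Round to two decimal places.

Solve by backward induction. Given q_C, the follower Willow maximises π_W = (439 - 2q_C - 2q_W)q_W - 11q_W.
∂π_W/∂q_W = 428 - 2q_C - 4q_W = 0 gives the reaction function q_W = (428 - 2q_C)/4.
The leader anticipates this reaction. Substituting into P = 439 - 2Q gives P = 225 - q_C, so π_C = (225 - q_C)q_C - 99q_C.
The leader's first-order condition 126 - 2q_C = 0 yields q_C = 63.
Then q_W = (428 - 2·63)/4 = 151/2.

75.50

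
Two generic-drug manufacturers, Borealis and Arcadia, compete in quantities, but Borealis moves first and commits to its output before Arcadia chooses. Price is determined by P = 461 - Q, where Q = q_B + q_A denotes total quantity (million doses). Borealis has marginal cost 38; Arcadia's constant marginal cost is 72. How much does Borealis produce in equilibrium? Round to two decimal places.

Solve by backward induction. Given q_B, the follower Arcadia maximises π_A = (461 - q_B - q_A)q_A - 72q_A.
Follower FOC: 389 - q_B - 2q_A = 0, so q_A(q_B) = (389 - q_B)/2.
Borealis substitutes q_A(q_B) into its own profit: π_B = q_B(461 - q_B - (389 - q_B)/2) - 38q_B = (533/2 - (1/2)q_B)q_B - 38q_B.
Maximising: ∂π_B/∂q_B = 457/2 - q_B = 0, giving q_B = 457/2.
Then q_A = (389 - 457/2)/2 = 321/4.

228.50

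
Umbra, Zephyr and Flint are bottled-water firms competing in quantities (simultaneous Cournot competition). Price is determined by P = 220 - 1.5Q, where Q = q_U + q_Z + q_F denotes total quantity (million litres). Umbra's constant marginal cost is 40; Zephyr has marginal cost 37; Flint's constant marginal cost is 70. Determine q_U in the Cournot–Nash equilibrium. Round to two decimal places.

34.50

Umbra's profit: π_U = (220 - 1.5Q)q_U - (40q_U). Setting ∂π_U/∂q_U = 0: 180 - 3q_U - (3/2)(q_Z + q_F) = 0.
Zephyr's profit: π_Z = (220 - 1.5Q)q_Z - (37q_Z). Setting ∂π_Z/∂q_Z = 0: 183 - 3q_Z - (3/2)(q_U + q_F) = 0.
Flint's profit: π_F = (220 - 1.5Q)q_F - (70q_F). Setting ∂π_F/∂q_F = 0: 150 - 3q_F - (3/2)(q_U + q_Z) = 0.
Adding the 3 first-order conditions: 513 − 6Q = 0, so Q = 171/2.
Back-substituting: q_U = (180 − 513/4)/(3/2) = 69/2, q_Z = (183 − 513/4)/(3/2) = 73/2, q_F = (150 − 513/4)/(3/2) = 29/2.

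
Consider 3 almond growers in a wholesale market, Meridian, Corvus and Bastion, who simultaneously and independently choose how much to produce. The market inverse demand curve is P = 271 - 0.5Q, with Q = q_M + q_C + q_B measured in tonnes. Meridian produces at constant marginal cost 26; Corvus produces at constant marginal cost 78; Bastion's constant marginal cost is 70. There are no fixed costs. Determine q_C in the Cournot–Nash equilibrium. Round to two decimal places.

Meridian's profit: π_M = (271 - 0.5Q)q_M - (26q_M). Setting ∂π_M/∂q_M = 0: 245 - q_M - (1/2)(q_C + q_B) = 0.
Corvus's profit: π_C = (271 - 0.5Q)q_C - (78q_C). Setting ∂π_C/∂q_C = 0: 193 - q_C - (1/2)(q_M + q_B) = 0.
Bastion's first-order condition: 201 - q_B - (1/2)(q_M + q_C) = 0.
Adding the 3 first-order conditions: 639 − 2Q = 0, so Q = 639/2.
Back-substituting: q_M = (245 − 639/4)/(1/2) = 341/2, q_C = (193 − 639/4)/(1/2) = 133/2, q_B = (201 − 639/4)/(1/2) = 165/2.

66.50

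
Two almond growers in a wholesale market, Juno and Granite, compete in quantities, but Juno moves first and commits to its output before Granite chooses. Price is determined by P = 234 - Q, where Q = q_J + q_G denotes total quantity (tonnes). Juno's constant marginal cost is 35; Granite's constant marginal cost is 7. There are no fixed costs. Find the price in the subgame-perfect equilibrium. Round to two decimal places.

The follower Granite best-responds to any q_J: π_G = (234 - Q)q_G - 7q_G.
Follower FOC: 227 - q_J - 2q_G = 0, so q_G(q_J) = (227 - q_J)/2.
The leader anticipates this reaction. Substituting into P = 234 - Q gives P = 241/2 - (1/2)q_J, so π_J = (241/2 - (1/2)q_J)q_J - 35q_J.
Maximising: ∂π_J/∂q_J = 171/2 - q_J = 0, giving q_J = 171/2.
Then q_G = (227 - 171/2)/2 = 283/4.
Total output Q = 625/4, so price P = 234 - 625/4 = 311/4.

77.75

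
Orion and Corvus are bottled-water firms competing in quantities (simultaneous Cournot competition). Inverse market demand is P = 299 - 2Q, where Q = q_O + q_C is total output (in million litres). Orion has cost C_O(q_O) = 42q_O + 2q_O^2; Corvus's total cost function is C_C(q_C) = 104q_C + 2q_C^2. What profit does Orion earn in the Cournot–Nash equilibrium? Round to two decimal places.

Orion's profit: π_O = (299 - 2Q)q_O - (42q_O + 2q_O²). Setting ∂π_O/∂q_O = 0: 257 - 8q_O - 2(q_C) = 0.
Corvus's first-order condition: 195 - 8q_C - 2(q_O) = 0.
So q_O = (257 - 2q_C)/8 and q_C = (195 - 2q_O)/8.
Solving the pair: q_O = 833/30, q_C = 523/30.
Price P = 299 - 2·(226/5) = 1043/5.
Orion's profit: (1043/5)·(833/30) - 42·(833/30) - 2(833/30)² = 3083.9511.

3083.95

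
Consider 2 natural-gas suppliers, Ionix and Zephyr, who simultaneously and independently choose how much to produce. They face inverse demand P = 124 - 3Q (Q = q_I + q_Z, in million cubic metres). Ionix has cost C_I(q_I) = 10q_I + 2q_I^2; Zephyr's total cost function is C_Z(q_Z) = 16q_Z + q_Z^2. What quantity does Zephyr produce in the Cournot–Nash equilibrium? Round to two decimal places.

Ionix's profit: π_I = (124 - 3Q)q_I - (10q_I + 2q_I²). Setting ∂π_I/∂q_I = 0: 114 - 10q_I - 3(q_Z) = 0.
Zephyr's profit: π_Z = (124 - 3Q)q_Z - (16q_Z + q_Z²). Setting ∂π_Z/∂q_Z = 0: 108 - 8q_Z - 3(q_I) = 0.
Best responses: q_I = (114 - 3q_Z)/10, q_Z = (108 - 3q_I)/8.
Solving the pair: q_I = 588/71, q_Z = 738/71.

10.39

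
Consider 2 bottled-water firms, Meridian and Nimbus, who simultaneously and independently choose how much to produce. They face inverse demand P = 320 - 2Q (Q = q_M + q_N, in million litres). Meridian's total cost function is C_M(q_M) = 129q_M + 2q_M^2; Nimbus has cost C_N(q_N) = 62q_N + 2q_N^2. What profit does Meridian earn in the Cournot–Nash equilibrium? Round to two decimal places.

1137.94

Meridian's profit: π_M = (320 - 2Q)q_M - (129q_M + 2q_M²). Setting ∂π_M/∂q_M = 0: 191 - 8q_M - 2(q_N) = 0.
Nimbus's profit: π_N = (320 - 2Q)q_N - (62q_N + 2q_N²). Setting ∂π_N/∂q_N = 0: 258 - 8q_N - 2(q_M) = 0.
Rearranging gives the reaction functions q_M = (191 - 2q_N)/8 and q_N = (258 - 2q_M)/8.
Solving the pair: q_M = 253/15, q_N = 841/30.
Price P = 320 - 2·(449/10) = 1151/5.
Meridian's profit: (1151/5)·(253/15) - 129·(253/15) - 2(253/15)² = 1137.9378.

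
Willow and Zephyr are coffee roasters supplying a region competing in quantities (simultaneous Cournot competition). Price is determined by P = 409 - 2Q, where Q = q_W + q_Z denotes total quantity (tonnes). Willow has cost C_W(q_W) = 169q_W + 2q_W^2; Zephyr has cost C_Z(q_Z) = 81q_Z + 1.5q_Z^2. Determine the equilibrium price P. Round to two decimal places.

Willow's profit: π_W = (409 - 2Q)q_W - (169q_W + 2q_W²). Setting ∂π_W/∂q_W = 0: 240 - 8q_W - 2(q_Z) = 0.
Zephyr's profit: π_Z = (409 - 2Q)q_Z - (81q_Z + (3/2)q_Z²). Setting ∂π_Z/∂q_Z = 0: 328 - 7q_Z - 2(q_W) = 0.
So q_W = (240 - 2q_Z)/8 and q_Z = (328 - 2q_W)/7.
Solving the pair: q_W = 256/13, q_Z = 536/13.
Total output Q = 792/13, so price P = 409 - 2·(792/13) = 287.1538.

287.15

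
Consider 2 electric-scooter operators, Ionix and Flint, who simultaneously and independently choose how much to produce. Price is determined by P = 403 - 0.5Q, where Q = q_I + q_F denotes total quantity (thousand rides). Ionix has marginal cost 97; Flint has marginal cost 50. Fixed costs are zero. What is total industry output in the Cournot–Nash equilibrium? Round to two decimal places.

Ionix's profit: π_I = (403 - 0.5Q)q_I - (97q_I). Setting ∂π_I/∂q_I = 0: 306 - q_I - (1/2)(q_F) = 0.
Flint's profit: π_F = (403 - 0.5Q)q_F - (50q_F). Setting ∂π_F/∂q_F = 0: 353 - q_F - (1/2)(q_I) = 0.
So q_I = (306 - (1/2)q_F) and q_F = (353 - (1/2)q_I).
Substituting one into the other gives q_I = 518/3 and q_F = 800/3.
Total output Q = 518/3 + 800/3 = 1318/3.

439.33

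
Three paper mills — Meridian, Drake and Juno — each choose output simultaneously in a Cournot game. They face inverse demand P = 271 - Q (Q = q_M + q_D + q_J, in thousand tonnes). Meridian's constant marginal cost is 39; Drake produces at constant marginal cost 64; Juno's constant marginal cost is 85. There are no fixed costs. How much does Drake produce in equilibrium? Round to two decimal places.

50.75

Meridian's profit: π_M = (271 - Q)q_M - (39q_M). Setting ∂π_M/∂q_M = 0: 232 - 2q_M - (q_D + q_J) = 0.
Drake's first-order condition: 207 - 2q_D - (q_M + q_J) = 0.
Juno's profit: π_J = (271 - Q)q_J - (85q_J). Setting ∂π_J/∂q_J = 0: 186 - 2q_J - (q_M + q_D) = 0.
Adding the 3 first-order conditions: 625 − 4Q = 0, so Q = 625/4.
Back-substituting: q_M = (232 − 625/4) = 303/4, q_D = (207 − 625/4) = 203/4, q_J = (186 − 625/4) = 119/4.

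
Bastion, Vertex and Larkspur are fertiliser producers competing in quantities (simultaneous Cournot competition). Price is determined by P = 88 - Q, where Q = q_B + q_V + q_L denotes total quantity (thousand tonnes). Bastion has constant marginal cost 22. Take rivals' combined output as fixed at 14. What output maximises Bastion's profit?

With rivals' combined output fixed at 14, Bastion's profit is π_B = (88 - 14 - q_B)q_B - (22q_B) = (74 - q_B)q_B - (22q_B).
∂π_B/∂q_B = 52 - 2q_B = 0, so q_B = 26.

26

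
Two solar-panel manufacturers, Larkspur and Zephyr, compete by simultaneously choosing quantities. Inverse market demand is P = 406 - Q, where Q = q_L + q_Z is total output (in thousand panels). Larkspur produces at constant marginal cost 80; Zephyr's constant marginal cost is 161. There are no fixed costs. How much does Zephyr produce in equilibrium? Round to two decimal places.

Larkspur's profit: π_L = (406 - Q)q_L - (80q_L). Setting ∂π_L/∂q_L = 0: 326 - 2q_L - (q_Z) = 0.
Zephyr's first-order condition: 245 - 2q_Z - (q_L) = 0.
So q_L = (326 - q_Z)/2 and q_Z = (245 - q_L)/2.
Substituting one into the other gives q_L = 407/3 and q_Z = 164/3.

54.67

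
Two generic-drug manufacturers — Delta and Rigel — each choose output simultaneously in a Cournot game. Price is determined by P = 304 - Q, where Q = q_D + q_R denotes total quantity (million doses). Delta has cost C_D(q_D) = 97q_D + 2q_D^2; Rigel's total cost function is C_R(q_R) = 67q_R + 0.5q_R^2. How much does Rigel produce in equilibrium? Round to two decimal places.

71.47

Delta's profit: π_D = (304 - Q)q_D - (97q_D + 2q_D²). Setting ∂π_D/∂q_D = 0: 207 - 6q_D - (q_R) = 0.
Rigel's first-order condition: 237 - 3q_R - (q_D) = 0.
So q_D = (207 - q_R)/6 and q_R = (237 - q_D)/3.
Solving the pair: q_D = 384/17, q_R = 1215/17.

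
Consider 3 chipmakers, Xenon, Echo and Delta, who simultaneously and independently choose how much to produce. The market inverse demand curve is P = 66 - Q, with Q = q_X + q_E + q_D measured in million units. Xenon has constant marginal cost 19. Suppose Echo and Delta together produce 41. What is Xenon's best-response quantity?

3

With rivals' combined output fixed at 41, Xenon's profit is π_X = (66 - 41 - q_X)q_X - (19q_X) = (25 - q_X)q_X - (19q_X).
∂π_X/∂q_X = 6 - 2q_X = 0, so q_X = 3.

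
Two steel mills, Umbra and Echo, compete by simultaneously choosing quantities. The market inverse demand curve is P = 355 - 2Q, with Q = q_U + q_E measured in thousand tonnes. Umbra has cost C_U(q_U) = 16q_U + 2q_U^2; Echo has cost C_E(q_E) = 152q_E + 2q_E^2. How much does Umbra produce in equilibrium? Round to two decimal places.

Umbra's profit: π_U = (355 - 2Q)q_U - (16q_U + 2q_U²). Setting ∂π_U/∂q_U = 0: 339 - 8q_U - 2(q_E) = 0.
Echo's first-order condition: 203 - 8q_E - 2(q_U) = 0.
Rearranging gives the reaction functions q_U = (339 - 2q_E)/8 and q_E = (203 - 2q_U)/8.
Solving the pair: q_U = 1153/30, q_E = 473/30.

38.43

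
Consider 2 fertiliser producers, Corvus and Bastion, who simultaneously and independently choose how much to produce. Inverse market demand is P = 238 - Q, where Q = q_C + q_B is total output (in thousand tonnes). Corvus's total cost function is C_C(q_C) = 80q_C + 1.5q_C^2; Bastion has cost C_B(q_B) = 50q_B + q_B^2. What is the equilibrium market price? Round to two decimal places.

Corvus's profit: π_C = (238 - Q)q_C - (80q_C + (3/2)q_C²). Setting ∂π_C/∂q_C = 0: 158 - 5q_C - (q_B) = 0.
Bastion's profit: π_B = (238 - Q)q_B - (50q_B + q_B²). Setting ∂π_B/∂q_B = 0: 188 - 4q_B - (q_C) = 0.
Best responses: q_C = (158 - q_B)/5, q_B = (188 - q_C)/4.
Substituting one into the other gives q_C = 444/19 and q_B = 782/19.
Total output Q = 1226/19, so price P = 238 - 1226/19 = 173.4737.

173.47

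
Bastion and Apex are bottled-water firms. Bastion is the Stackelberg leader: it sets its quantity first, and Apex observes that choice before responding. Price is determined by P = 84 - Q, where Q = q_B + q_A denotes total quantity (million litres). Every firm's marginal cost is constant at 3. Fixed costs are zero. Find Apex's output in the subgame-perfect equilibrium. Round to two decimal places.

Solve by backward induction. Given q_B, the follower Apex maximises π_A = (84 - q_B - q_A)q_A - 3q_A.
Follower FOC: 81 - q_B - 2q_A = 0, so q_A(q_B) = (81 - q_B)/2.
The leader anticipates this reaction. Substituting into P = 84 - Q gives P = 87/2 - (1/2)q_B, so π_B = (87/2 - (1/2)q_B)q_B - 3q_B.
Leader FOC: 81/2 - q_B = 0, so q_B = 81/2.
Then q_A = (81 - 81/2)/2 = 81/4.

20.25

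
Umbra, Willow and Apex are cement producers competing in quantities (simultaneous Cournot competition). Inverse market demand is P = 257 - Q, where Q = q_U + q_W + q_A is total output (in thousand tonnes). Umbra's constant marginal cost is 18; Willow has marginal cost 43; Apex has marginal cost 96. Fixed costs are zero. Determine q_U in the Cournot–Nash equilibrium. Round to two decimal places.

85.50

Umbra's profit: π_U = (257 - Q)q_U - (18q_U). Setting ∂π_U/∂q_U = 0: 239 - 2q_U - (q_W + q_A) = 0.
Willow's profit: π_W = (257 - Q)q_W - (43q_W). Setting ∂π_W/∂q_W = 0: 214 - 2q_W - (q_U + q_A) = 0.
Apex's first-order condition: 161 - 2q_A - (q_U + q_W) = 0.
Summing all 3 equations gives 614 − 4Q = 0, hence Q = 307/2.
Back-substituting: q_U = (239 − 307/2) = 171/2, q_W = (214 − 307/2) = 121/2, q_A = (161 − 307/2) = 15/2.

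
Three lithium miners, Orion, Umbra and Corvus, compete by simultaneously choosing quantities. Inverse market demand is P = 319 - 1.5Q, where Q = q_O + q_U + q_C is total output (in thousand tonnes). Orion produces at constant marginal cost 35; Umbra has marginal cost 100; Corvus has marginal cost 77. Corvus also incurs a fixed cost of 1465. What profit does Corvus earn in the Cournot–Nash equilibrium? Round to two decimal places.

607.04

Orion's profit: π_O = (319 - 1.5Q)q_O - (35q_O). Setting ∂π_O/∂q_O = 0: 284 - 3q_O - (3/2)(q_U + q_C) = 0.
Umbra's first-order condition: 219 - 3q_U - (3/2)(q_O + q_C) = 0.
Corvus's profit: π_C = (319 - 1.5Q)q_C - (77q_C). Setting ∂π_C/∂q_C = 0: 242 - 3q_C - (3/2)(q_O + q_U) = 0.
Adding the 3 conditions: 745 − 3Q − 3Q = 0, i.e. Q = 745/6.
Back-substituting: q_O = (284 − 745/4)/(3/2) = 391/6, q_U = (219 − 745/4)/(3/2) = 131/6, q_C = (242 − 745/4)/(3/2) = 223/6.
Price P = 319 - (3/2)·(745/6) = 531/4.
Corvus's profit: (531/4 - 77)·(223/6) - 1465 = 607.0417.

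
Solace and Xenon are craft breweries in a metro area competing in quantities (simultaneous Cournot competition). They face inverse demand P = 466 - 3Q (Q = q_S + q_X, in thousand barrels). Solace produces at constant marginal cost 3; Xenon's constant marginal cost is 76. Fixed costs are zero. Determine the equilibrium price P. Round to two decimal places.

Solace's profit: π_S = (466 - 3Q)q_S - (3q_S). Setting ∂π_S/∂q_S = 0: 463 - 6q_S - 3(q_X) = 0.
Xenon's profit: π_X = (466 - 3Q)q_X - (76q_X). Setting ∂π_X/∂q_X = 0: 390 - 6q_X - 3(q_S) = 0.
Best responses: q_S = (463 - 3q_X)/6, q_X = (390 - 3q_S)/6.
Solving the pair: q_S = 536/9, q_X = 317/9.
Total output Q = 853/9, so price P = 466 - 3·(853/9) = 545/3.

181.67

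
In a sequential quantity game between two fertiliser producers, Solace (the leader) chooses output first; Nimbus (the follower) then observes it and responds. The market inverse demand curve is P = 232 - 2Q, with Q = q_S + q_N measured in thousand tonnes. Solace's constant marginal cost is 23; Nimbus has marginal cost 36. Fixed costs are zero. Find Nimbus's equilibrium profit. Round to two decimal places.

903.13

Solve by backward induction. Given q_S, the follower Nimbus maximises π_N = (232 - 2q_S - 2q_N)q_N - 36q_N.
∂π_N/∂q_N = 196 - 2q_S - 4q_N = 0 gives the reaction function q_N = (196 - 2q_S)/4.
Solace substitutes q_N(q_S) into its own profit: π_S = q_S(232 - 2q_S - (196 - 2q_S)/2) - 23q_S = (134 - q_S)q_S - 23q_S.
Leader FOC: 111 - 2q_S = 0, so q_S = 111/2.
Then q_N = (196 - 2·(111/2))/4 = 85/4.
Price P = 232 - 2·(307/4) = 157/2.
Nimbus's profit: (157/2 - 36)·(85/4) = 903.1250.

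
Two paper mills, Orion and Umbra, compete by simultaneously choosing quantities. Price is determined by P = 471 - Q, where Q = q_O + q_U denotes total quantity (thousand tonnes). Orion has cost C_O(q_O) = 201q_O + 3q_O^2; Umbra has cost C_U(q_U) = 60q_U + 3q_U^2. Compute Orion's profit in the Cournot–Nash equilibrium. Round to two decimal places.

3082.89

Orion's profit: π_O = (471 - Q)q_O - (201q_O + 3q_O²). Setting ∂π_O/∂q_O = 0: 270 - 8q_O - (q_U) = 0.
Umbra's first-order condition: 411 - 8q_U - (q_O) = 0.
Rearranging gives the reaction functions q_O = (270 - q_U)/8 and q_U = (411 - q_O)/8.
Solving the pair: q_O = 583/21, q_U = 1006/21.
Price P = 471 - 227/3 = 1186/3.
Orion's profit: (1186/3)·(583/21) - 201·(583/21) - 3(583/21)² = 3082.8934.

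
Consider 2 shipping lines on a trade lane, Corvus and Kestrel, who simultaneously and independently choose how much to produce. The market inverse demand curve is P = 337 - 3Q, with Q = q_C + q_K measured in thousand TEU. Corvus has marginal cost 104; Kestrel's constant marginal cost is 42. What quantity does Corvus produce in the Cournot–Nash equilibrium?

Corvus's profit: π_C = (337 - 3Q)q_C - (104q_C). Setting ∂π_C/∂q_C = 0: 233 - 6q_C - 3(q_K) = 0.
Kestrel's first-order condition: 295 - 6q_K - 3(q_C) = 0.
So q_C = (233 - 3q_K)/6 and q_K = (295 - 3q_C)/6.
Substituting one into the other gives q_C = 19 and q_K = 119/3.

19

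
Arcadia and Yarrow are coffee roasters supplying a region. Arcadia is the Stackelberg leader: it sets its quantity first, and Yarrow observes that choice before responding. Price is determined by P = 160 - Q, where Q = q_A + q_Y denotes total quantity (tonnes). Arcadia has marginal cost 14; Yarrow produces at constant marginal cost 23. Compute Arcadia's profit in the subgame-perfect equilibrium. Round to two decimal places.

3003.13

The follower Yarrow best-responds to any q_A: π_Y = (160 - Q)q_Y - 23q_Y.
∂π_Y/∂q_Y = 137 - q_A - 2q_Y = 0 gives the reaction function q_Y = (137 - q_A)/2.
The leader anticipates this reaction. Substituting into P = 160 - Q gives P = 183/2 - (1/2)q_A, so π_A = (183/2 - (1/2)q_A)q_A - 14q_A.
The leader's first-order condition 155/2 - q_A = 0 yields q_A = 155/2.
Then q_Y = (137 - 155/2)/2 = 119/4.
Price P = 160 - 429/4 = 211/4.
Arcadia's profit: (211/4 - 14)·(155/2) = 3003.1250.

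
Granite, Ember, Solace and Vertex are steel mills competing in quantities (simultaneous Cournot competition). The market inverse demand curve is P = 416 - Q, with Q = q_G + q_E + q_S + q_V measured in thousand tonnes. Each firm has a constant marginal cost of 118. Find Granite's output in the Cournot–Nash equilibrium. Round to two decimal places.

A representative firm's profit is π_i = q_i(416 - Q) - 118q_i.
First-order condition (treating rivals' output as given): 298 - 2q_i - Σ_{j≠i} q_j = 0.
By symmetry each firm produces the same amount; substituting Σ_{j≠i} q_j = 3q_i yields q_i = 298/5.

59.60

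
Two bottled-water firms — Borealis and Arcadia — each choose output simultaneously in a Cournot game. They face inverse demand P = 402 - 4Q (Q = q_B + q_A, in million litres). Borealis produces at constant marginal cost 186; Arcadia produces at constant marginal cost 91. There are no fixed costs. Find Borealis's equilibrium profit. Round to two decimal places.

Borealis's profit: π_B = (402 - 4Q)q_B - (186q_B). Setting ∂π_B/∂q_B = 0: 216 - 8q_B - 4(q_A) = 0.
Arcadia's profit: π_A = (402 - 4Q)q_A - (91q_A). Setting ∂π_A/∂q_A = 0: 311 - 8q_A - 4(q_B) = 0.
Rearranging gives the reaction functions q_B = (216 - 4q_A)/8 and q_A = (311 - 4q_B)/8.
Solving the pair: q_B = 121/12, q_A = 203/6.
Price P = 402 - 4·(527/12) = 679/3.
Borealis's profit: (679/3 - 186)·(121/12) = 406.6944.

406.69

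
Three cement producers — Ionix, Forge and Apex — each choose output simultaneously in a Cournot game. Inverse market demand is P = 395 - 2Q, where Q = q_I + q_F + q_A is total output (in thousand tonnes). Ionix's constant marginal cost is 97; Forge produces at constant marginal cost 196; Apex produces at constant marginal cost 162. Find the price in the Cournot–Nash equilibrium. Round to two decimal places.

Ionix's profit: π_I = (395 - 2Q)q_I - (97q_I). Setting ∂π_I/∂q_I = 0: 298 - 4q_I - 2(q_F + q_A) = 0.
Forge's profit: π_F = (395 - 2Q)q_F - (196q_F). Setting ∂π_F/∂q_F = 0: 199 - 4q_F - 2(q_I + q_A) = 0.
Apex's first-order condition: 233 - 4q_A - 2(q_I + q_F) = 0.
Adding the 3 conditions: 730 − 4Q − 4Q = 0, i.e. Q = 365/4.
Back-substituting: q_I = (298 − 365/2)/2 = 231/4, q_F = (199 − 365/2)/2 = 33/4, q_A = (233 − 365/2)/2 = 101/4.
Total output Q = 365/4, so price P = 395 - 2·(365/4) = 425/2.

212.50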